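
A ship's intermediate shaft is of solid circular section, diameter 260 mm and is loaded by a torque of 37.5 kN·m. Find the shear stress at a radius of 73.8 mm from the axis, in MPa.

6.17 MPa

J = πd⁴/32 = π(0.260)⁴/32 = 4.486×10^-4 m⁴.
Shear stress varies linearly with radius: τ = T·r/J = 37500 × 0.0738 / 4.486×10^-4 = 6.169×10^6 Pa.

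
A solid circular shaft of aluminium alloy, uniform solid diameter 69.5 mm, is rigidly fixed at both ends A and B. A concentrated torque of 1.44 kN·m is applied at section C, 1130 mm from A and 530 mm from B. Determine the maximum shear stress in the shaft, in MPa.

14.9 MPa

With uniform GJ and both ends fixed, compatibility θ_AC = θ_CB gives T_A·a = T_B·b, together with T_A + T_B = T₀.
T_A = T₀·b/(a+b) = 1440·530/1660 = 459.8 N·m; T_B = 980.2 N·m.
τ in each portion: τ_AC = 6.98×10^6 Pa, τ_CB = 1.49×10^7 Pa; maximum is in CB.
τ_max = T_CB·r/J = 980.2·0.0348/2.29×10^-6 = 1.487×10^7 Pa.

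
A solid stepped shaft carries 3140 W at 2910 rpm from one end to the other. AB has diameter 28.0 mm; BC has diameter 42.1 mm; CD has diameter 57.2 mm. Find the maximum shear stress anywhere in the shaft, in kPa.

2390 kPa

ω = 2π·2910/60 = 304.7 rad/s, so T = P/ω = 3140 / 304.7 = 10.30 N·m.
Under the same torque, τ_max = 16T/(πd³) is largest where d is smallest — segment AB (d = 28.0 mm).
τ_max = 16·10.30/(π·(0.0280)³) = 2.391×10^6 Pa.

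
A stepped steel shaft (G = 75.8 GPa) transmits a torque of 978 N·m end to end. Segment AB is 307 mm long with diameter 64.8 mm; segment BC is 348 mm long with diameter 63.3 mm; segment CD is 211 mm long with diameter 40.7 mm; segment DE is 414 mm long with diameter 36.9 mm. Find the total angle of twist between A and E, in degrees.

2.55°

J_AB = π(0.0648)⁴/32 = 1.73×10^-6 m⁴; J_BC = π(0.0633)⁴/32 = 1.58×10^-6 m⁴; J_CD = π(0.0407)⁴/32 = 2.69×10^-7 m⁴; J_DE = π(0.0369)⁴/32 = 1.82×10^-7 m⁴.
θ = (T/G)·Σ L_i/J_i = (978.0/75.8×10⁹)·(0.307/1.73×10^-6 + 0.348/1.58×10^-6 + 0.211/2.69×10^-7 + 0.414/1.82×10^-7) = 0.04459 rad.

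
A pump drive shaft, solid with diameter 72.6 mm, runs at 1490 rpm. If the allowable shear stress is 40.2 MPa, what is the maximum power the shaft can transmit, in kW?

471 kW

J = πd⁴/32 = π(0.0726)⁴/32 = 2.727×10^-6 m⁴.
T_max = τ_allow·J/r = 4.02×10^7 × 2.727×10^-6 / 0.0363 = 3020 N·m.
ω = 2π·1490/60 = 156.0 rad/s, so P_max = T_max·ω = 4.713×10^5 W.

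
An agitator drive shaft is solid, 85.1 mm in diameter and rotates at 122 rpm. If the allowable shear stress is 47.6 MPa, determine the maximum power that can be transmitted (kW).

J = πd⁴/32 = π(0.0851)⁴/32 = 5.149×10^-6 m⁴.
T_max = τ_allow·J/r = 4.76×10^7 × 5.149×10^-6 / 0.0425 = 5760 N·m.
ω = 2π·122/60 = 12.78 rad/s, so P_max = T_max·ω = 7.359×10^4 W.

73.6 kW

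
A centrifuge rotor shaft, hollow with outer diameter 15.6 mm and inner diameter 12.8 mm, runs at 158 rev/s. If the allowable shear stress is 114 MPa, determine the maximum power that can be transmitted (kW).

J = π(d_o⁴ − d_i⁴)/32 = π(0.0156⁴ − 0.0128⁴)/32 = 3.179×10^-9 m⁴.
T_max = τ_allow·J/r = 1.14×10^8 × 3.179×10^-9 / 0.00780 = 46.46 N·m.
ω = 2π·158 = 992.7 rad/s, so P_max = T_max·ω = 4.612×10^4 W.

46.1 kW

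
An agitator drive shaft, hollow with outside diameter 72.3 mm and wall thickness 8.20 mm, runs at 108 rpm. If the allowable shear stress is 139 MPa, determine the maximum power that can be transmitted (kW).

J = π(d_o⁴ − d_i⁴)/32 = π(0.0723⁴ − 0.0559⁴)/32 = 1.724×10^-6 m⁴.
T_max = τ_allow·J/r = 1.39×10^8 × 1.724×10^-6 / 0.0362 = 6629 N·m.
ω = 2π·108/60 = 11.31 rad/s, so P_max = T_max·ω = 7.497×10^4 W.

75.0 kW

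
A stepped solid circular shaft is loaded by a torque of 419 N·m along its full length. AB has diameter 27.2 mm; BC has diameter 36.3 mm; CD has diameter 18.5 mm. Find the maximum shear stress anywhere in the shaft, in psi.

Under the same torque, τ_max = 16T/(πd³) is largest where d is smallest — segment CD (d = 18.5 mm).
τ_max = 16·419.0/(π·(0.0185)³) = 3.370×10^8 Pa.

48900 psi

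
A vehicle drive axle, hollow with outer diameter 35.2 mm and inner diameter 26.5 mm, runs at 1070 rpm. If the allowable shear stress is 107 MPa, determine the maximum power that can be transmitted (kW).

J = π(d_o⁴ − d_i⁴)/32 = π(0.0352⁴ − 0.0265⁴)/32 = 1.023×10^-7 m⁴.
T_max = τ_allow·J/r = 1.07×10^8 × 1.023×10^-7 / 0.0176 = 622.0 N·m.
ω = 2π·1070/60 = 112.1 rad/s, so P_max = T_max·ω = 6.969×10^4 W.

69.7 kW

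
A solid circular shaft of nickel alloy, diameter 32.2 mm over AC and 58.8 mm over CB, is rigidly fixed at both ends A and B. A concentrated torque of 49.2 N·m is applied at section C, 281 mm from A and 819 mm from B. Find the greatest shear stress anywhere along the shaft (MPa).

Compatibility: T_A·a/J_AC = T_B·b/J_CB with T_A + T_B = T₀.
J_AC = 1.06×10^-7 m⁴, J_CB = 1.17×10^-6 m⁴, so T_A = T₀·(J_AC/a)/((J_AC/a)+(J_CB/b)) = 10.22 N·m, T_B = 38.98 N·m.
τ in each portion: τ_AC = 1.56×10^6 Pa, τ_CB = 9.77×10^5 Pa; maximum is in AC.
τ_max = T_AC·r/J = 10.22·0.0161/1.06×10^-7 = 1.559×10^6 Pa.

1.56 MPa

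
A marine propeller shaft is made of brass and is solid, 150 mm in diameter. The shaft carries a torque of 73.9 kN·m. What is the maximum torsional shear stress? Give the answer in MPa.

J = πd⁴/32 = π(0.150)⁴/32 = 4.970×10^-5 m⁴.
τ_max = T·r/J = 73900 × 0.0750 / 4.970×10^-5 = 1.115×10^8 Pa.

112 MPa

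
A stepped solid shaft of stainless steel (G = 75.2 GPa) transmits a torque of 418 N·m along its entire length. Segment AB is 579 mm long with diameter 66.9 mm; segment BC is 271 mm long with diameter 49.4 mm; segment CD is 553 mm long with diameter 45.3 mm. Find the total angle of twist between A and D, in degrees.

0.667°

J_AB = π(0.0669)⁴/32 = 1.97×10^-6 m⁴; J_BC = π(0.0494)⁴/32 = 5.85×10^-7 m⁴; J_CD = π(0.0453)⁴/32 = 4.13×10^-7 m⁴.
θ = (T/G)·Σ L_i/J_i = (418.0/75.2×10⁹)·(0.579/1.97×10^-6 + 0.271/5.85×10^-7 + 0.553/4.13×10^-7) = 0.01165 rad.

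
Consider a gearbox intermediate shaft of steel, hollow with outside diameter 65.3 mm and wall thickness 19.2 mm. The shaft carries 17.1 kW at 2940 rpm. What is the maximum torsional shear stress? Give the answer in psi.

152 psi

ω = 2π·2940/60 = 307.9 rad/s, so T = P/ω = 17.1×10³ / 307.9 = 55.54 N·m.
J = π(d_o⁴ − d_i⁴)/32 = π(0.0653⁴ − 0.0269⁴)/32 = 1.734×10^-6 m⁴.
τ_max = T·r/J = 55.54 × 0.0326 / 1.734×10^-6 = 1.046×10^6 Pa.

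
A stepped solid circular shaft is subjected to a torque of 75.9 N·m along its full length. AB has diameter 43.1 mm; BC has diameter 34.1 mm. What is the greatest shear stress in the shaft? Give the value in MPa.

Under the same torque, τ_max = 16T/(πd³) is largest where d is smallest — segment BC (d = 34.1 mm).
τ_max = 16·75.90/(π·(0.0341)³) = 9.749×10^6 Pa.

9.75 MPa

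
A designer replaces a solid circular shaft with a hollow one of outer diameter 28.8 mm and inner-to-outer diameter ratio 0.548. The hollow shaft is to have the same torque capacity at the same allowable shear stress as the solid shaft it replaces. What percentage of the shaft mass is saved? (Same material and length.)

Equal τ_max and T ⇒ the solid shaft needs d_s³ = d_o³(1−k⁴), so d_s = 28.8·(1−0.548⁴)^(1/3) = 27.91 mm.
Area ratio A_h/A_s = d_o²(1−k²)/d_s² = (1−k²)/(1−k⁴)^(2/3) = 0.7452.
Mass saving = 1 − 0.7452 = 25.5 %.

25.5 %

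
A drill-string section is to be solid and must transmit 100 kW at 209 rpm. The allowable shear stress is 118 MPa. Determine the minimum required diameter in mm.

ω = 2π·209/60 = 21.89 rad/s, so T = P/ω = 100×10³ / 21.89 = 4569 N·m.
For a solid shaft τ_max = 16T/(πd³), so d = (16T/(π τ_allow))^(1/3) = (16·4569/(π·1.18×10^8))^(1/3) = 0.05821 m.

58.2 mm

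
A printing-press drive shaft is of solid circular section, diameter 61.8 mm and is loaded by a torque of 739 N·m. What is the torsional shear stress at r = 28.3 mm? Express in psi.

J = πd⁴/32 = π(0.0618)⁴/32 = 1.432×10^-6 m⁴.
Shear stress varies linearly with radius: τ = T·r/J = 739.0 × 0.0283 / 1.432×10^-6 = 1.460×10^7 Pa.

2120 psi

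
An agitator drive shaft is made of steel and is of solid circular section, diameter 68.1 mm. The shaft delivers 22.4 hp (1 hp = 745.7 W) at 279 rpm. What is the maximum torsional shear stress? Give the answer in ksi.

1.34 ksi

ω = 2π·279/60 = 29.22 rad/s, so T = P/ω = 22.4×745.7 / 29.22 = 571.7 N·m.
J = πd⁴/32 = π(0.0681)⁴/32 = 2.111×10^-6 m⁴.
τ_max = T·r/J = 571.7 × 0.0340 / 2.111×10^-6 = 9.220×10^6 Pa.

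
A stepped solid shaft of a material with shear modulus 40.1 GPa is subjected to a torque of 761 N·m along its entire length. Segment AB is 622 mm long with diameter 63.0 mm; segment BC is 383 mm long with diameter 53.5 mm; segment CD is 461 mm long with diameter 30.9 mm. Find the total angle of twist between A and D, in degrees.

6.56°

J_AB = π(0.0630)⁴/32 = 1.55×10^-6 m⁴; J_BC = π(0.0535)⁴/32 = 8.04×10^-7 m⁴; J_CD = π(0.0309)⁴/32 = 8.95×10^-8 m⁴.
θ = (T/G)·Σ L_i/J_i = (761.0/40.1×10⁹)·(0.622/1.55×10^-6 + 0.383/8.04×10^-7 + 0.461/8.95×10^-8) = 0.1144 rad.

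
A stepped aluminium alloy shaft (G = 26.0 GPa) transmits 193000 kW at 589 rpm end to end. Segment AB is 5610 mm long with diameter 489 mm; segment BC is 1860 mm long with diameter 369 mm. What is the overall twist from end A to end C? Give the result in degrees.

ω = 2π·589/60 = 61.68 rad/s, so T = P/ω = 193000×10³ / 61.68 = 3.129e6 N·m.
J_AB = π(0.489)⁴/32 = 5.61×10^-3 m⁴; J_BC = π(0.369)⁴/32 = 1.82×10^-3 m⁴.
θ = (T/G)·Σ L_i/J_i = (3.129e6/26.0×10⁹)·(5.61/5.61×10^-3 + 1.86/1.82×10^-3) = 0.2433 rad.

13.9°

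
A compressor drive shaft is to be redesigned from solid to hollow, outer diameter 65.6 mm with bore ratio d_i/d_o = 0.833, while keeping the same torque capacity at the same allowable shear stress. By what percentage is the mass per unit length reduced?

52.6 %

Equal τ_max and T ⇒ the solid shaft needs d_s³ = d_o³(1−k⁴), so d_s = 65.6·(1−0.833⁴)^(1/3) = 52.70 mm.
Area ratio A_h/A_s = d_o²(1−k²)/d_s² = (1−k²)/(1−k⁴)^(2/3) = 0.4743.
Mass saving = 1 − 0.4743 = 52.6 %.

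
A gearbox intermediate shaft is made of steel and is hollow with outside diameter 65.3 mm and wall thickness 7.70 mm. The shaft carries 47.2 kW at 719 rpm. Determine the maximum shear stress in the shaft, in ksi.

2.52 ksi

ω = 2π·719/60 = 75.29 rad/s, so T = P/ω = 47.2×10³ / 75.29 = 626.9 N·m.
J = π(d_o⁴ − d_i⁴)/32 = π(0.0653⁴ − 0.0499⁴)/32 = 1.176×10^-6 m⁴.
τ_max = T·r/J = 626.9 × 0.0326 / 1.176×10^-6 = 1.740×10^7 Pa.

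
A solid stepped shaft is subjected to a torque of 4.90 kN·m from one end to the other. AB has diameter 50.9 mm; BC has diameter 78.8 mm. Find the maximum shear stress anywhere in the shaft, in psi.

27400 psi

Under the same torque, τ_max = 16T/(πd³) is largest where d is smallest — segment AB (d = 50.9 mm).
τ_max = 16·4900/(π·(0.0509)³) = 1.892×10^8 Pa.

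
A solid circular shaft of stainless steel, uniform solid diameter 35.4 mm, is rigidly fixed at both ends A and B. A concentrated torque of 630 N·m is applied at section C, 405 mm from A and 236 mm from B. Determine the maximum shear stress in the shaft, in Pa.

With uniform GJ and both ends fixed, compatibility θ_AC = θ_CB gives T_A·a = T_B·b, together with T_A + T_B = T₀.
T_A = T₀·b/(a+b) = 630.0·236/641.0 = 232.0 N·m; T_B = 398.0 N·m.
τ in each portion: τ_AC = 2.66×10^7 Pa, τ_CB = 4.57×10^7 Pa; maximum is in CB.
τ_max = T_CB·r/J = 398.0·0.0177/1.54×10^-7 = 4.570×10^7 Pa.

4.57e7 Pa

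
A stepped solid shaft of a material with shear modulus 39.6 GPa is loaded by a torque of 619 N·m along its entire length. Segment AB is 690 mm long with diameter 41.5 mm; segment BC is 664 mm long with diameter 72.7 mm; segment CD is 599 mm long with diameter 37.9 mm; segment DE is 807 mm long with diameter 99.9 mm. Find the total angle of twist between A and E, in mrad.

88.3 mrad

J_AB = π(0.0415)⁴/32 = 2.91×10^-7 m⁴; J_BC = π(0.0727)⁴/32 = 2.74×10^-6 m⁴; J_CD = π(0.0379)⁴/32 = 2.03×10^-7 m⁴; J_DE = π(0.0999)⁴/32 = 9.78×10^-6 m⁴.
θ = (T/G)·Σ L_i/J_i = (619.0/39.6×10⁹)·(0.690/2.91×10^-7 + 0.664/2.74×10^-6 + 0.599/2.03×10^-7 + 0.807/9.78×10^-6) = 0.08834 rad.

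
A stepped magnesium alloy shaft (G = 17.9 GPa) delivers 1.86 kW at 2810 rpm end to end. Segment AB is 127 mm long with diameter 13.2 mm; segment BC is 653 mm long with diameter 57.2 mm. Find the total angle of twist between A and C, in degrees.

ω = 2π·2810/60 = 294.3 rad/s, so T = P/ω = 1.86×10³ / 294.3 = 6.321 N·m.
J_AB = π(0.0132)⁴/32 = 2.98×10^-9 m⁴; J_BC = π(0.0572)⁴/32 = 1.05×10^-6 m⁴.
θ = (T/G)·Σ L_i/J_i = (6.321/17.9×10⁹)·(0.127/2.98×10^-9 + 0.653/1.05×10^-6) = 0.01527 rad.

0.875°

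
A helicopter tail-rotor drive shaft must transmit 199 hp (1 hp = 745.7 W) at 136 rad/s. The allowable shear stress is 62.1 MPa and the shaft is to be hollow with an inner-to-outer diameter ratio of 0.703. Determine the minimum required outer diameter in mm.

49.1 mm

ω = 136 rad/s, so T = P/ω = 199×745.7 / 136.0 = 1091 N·m.
For a hollow shaft with d_i/d_o = 0.703: τ_max = 16T/(π d_o³ (1−k⁴)), so d_o = [16T/(π τ_allow (1−k⁴))]^(1/3) = [16·1091/(π·6.21×10^7·0.7558)]^(1/3) = 0.04910 m.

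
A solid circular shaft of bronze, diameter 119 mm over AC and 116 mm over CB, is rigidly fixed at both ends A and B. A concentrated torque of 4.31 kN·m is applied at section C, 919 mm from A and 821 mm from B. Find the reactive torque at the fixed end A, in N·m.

2140 N·m

Compatibility: T_A·a/J_AC = T_B·b/J_CB with T_A + T_B = T₀.
J_AC = 1.97×10^-5 m⁴, J_CB = 1.78×10^-5 m⁴, so T_A = T₀·(J_AC/a)/((J_AC/a)+(J_CB/b)) = 2144 N·m, T_B = 2166 N·m.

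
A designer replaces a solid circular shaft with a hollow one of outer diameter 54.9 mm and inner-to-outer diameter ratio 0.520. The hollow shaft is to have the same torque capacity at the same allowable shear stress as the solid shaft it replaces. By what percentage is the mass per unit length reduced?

Equal τ_max and T ⇒ the solid shaft needs d_s³ = d_o³(1−k⁴), so d_s = 54.9·(1−0.520⁴)^(1/3) = 53.53 mm.
Area ratio A_h/A_s = d_o²(1−k²)/d_s² = (1−k²)/(1−k⁴)^(2/3) = 0.7675.
Mass saving = 1 − 0.7675 = 23.3 %.

23.3 %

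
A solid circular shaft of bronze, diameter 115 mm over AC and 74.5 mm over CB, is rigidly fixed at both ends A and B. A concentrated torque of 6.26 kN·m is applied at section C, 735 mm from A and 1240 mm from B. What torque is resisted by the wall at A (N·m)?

Compatibility: T_A·a/J_AC = T_B·b/J_CB with T_A + T_B = T₀.
J_AC = 1.72×10^-5 m⁴, J_CB = 3.02×10^-6 m⁴, so T_A = T₀·(J_AC/a)/((J_AC/a)+(J_CB/b)) = 5668 N·m, T_B = 591.8 N·m.

5670 N·m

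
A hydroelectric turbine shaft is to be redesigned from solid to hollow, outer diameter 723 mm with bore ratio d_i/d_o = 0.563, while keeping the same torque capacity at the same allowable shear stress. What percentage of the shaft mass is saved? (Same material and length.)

Equal τ_max and T ⇒ the solid shaft needs d_s³ = d_o³(1−k⁴), so d_s = 723·(1−0.563⁴)^(1/3) = 697.9 mm.
Area ratio A_h/A_s = d_o²(1−k²)/d_s² = (1−k²)/(1−k⁴)^(2/3) = 0.7330.
Mass saving = 1 − 0.7330 = 26.7 %.

26.7 %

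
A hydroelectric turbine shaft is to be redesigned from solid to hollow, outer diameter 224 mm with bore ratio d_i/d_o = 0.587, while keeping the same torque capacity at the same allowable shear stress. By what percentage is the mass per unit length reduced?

Equal τ_max and T ⇒ the solid shaft needs d_s³ = d_o³(1−k⁴), so d_s = 224·(1−0.587⁴)^(1/3) = 214.8 mm.
Area ratio A_h/A_s = d_o²(1−k²)/d_s² = (1−k²)/(1−k⁴)^(2/3) = 0.7131.
Mass saving = 1 − 0.7131 = 28.7 %.

28.7 %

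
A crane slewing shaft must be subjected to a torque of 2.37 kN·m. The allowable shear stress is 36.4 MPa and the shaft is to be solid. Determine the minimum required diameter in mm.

For a solid shaft τ_max = 16T/(πd³), so d = (16T/(π τ_allow))^(1/3) = (16·2370/(π·3.64×10^7))^(1/3) = 0.06922 m.

69.2 mm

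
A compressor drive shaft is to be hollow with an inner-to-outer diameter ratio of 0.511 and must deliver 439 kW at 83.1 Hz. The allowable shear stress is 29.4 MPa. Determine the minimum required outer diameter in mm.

53.9 mm

ω = 2π·83.1 = 522.1 rad/s, so T = P/ω = 439×10³ / 522.1 = 840.8 N·m.
For a hollow shaft with d_i/d_o = 0.511: τ_max = 16T/(π d_o³ (1−k⁴)), so d_o = [16T/(π τ_allow (1−k⁴))]^(1/3) = [16·840.8/(π·2.94×10^7·0.9318)]^(1/3) = 0.05387 m.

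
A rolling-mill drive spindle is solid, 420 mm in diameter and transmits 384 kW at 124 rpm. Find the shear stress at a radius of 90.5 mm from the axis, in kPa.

876 kPa

ω = 2π·124/60 = 12.99 rad/s, so T = P/ω = 384×10³ / 12.99 = 29570 N·m.
J = πd⁴/32 = π(0.420)⁴/32 = 3.055×10^-3 m⁴.
Shear stress varies linearly with radius: τ = T·r/J = 29570 × 0.0905 / 3.055×10^-3 = 8.761×10^5 Pa.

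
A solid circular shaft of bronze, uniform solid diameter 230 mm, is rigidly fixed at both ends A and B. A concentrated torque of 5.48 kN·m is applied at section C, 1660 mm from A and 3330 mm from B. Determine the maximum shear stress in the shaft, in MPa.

1.53 MPa

With uniform GJ and both ends fixed, compatibility θ_AC = θ_CB gives T_A·a = T_B·b, together with T_A + T_B = T₀.
T_A = T₀·b/(a+b) = 5480·3330/4990 = 3657 N·m; T_B = 1823 N·m.
τ in each portion: τ_AC = 1.53×10^6 Pa, τ_CB = 7.63×10^5 Pa; maximum is in AC.
τ_max = T_AC·r/J = 3657·0.115/2.75×10^-4 = 1.531×10^6 Pa.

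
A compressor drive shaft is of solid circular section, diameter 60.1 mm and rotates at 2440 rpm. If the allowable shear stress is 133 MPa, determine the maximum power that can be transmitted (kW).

1450 kW

J = πd⁴/32 = π(0.0601)⁴/32 = 1.281×10^-6 m⁴.
T_max = τ_allow·J/r = 1.33×10^8 × 1.281×10^-6 / 0.0301 = 5669 N·m.
ω = 2π·2440/60 = 255.5 rad/s, so P_max = T_max·ω = 1.449×10^6 W.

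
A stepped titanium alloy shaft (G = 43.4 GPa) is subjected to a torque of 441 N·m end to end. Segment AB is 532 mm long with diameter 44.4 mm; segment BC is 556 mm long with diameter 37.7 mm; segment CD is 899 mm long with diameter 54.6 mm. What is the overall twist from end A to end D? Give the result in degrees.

J_AB = π(0.0444)⁴/32 = 3.82×10^-7 m⁴; J_BC = π(0.0377)⁴/32 = 1.98×10^-7 m⁴; J_CD = π(0.0546)⁴/32 = 8.73×10^-7 m⁴.
θ = (T/G)·Σ L_i/J_i = (441.0/43.4×10⁹)·(0.532/3.82×10^-7 + 0.556/1.98×10^-7 + 0.899/8.73×10^-7) = 0.05313 rad.

3.04°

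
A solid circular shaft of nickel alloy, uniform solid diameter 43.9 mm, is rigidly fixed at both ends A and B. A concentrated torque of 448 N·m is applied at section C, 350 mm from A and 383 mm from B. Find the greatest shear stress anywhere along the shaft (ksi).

2.04 ksi

With uniform GJ and both ends fixed, compatibility θ_AC = θ_CB gives T_A·a = T_B·b, together with T_A + T_B = T₀.
T_A = T₀·b/(a+b) = 448.0·383/733.0 = 234.1 N·m; T_B = 213.9 N·m.
τ in each portion: τ_AC = 1.41×10^7 Pa, τ_CB = 1.29×10^7 Pa; maximum is in AC.
τ_max = T_AC·r/J = 234.1·0.0220/3.65×10^-7 = 1.409×10^7 Pa.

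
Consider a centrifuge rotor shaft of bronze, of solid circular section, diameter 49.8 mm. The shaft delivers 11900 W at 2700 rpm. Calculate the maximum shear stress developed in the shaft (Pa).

ω = 2π·2700/60 = 282.7 rad/s, so T = P/ω = 11900 / 282.7 = 42.09 N·m.
J = πd⁴/32 = π(0.0498)⁴/32 = 6.038×10^-7 m⁴.
τ_max = T·r/J = 42.09 × 0.0249 / 6.038×10^-7 = 1.736×10^6 Pa.

1.74e6 Pa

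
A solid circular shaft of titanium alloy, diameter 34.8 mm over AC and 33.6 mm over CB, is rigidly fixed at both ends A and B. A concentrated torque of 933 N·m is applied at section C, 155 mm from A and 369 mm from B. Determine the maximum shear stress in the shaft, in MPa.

Compatibility: T_A·a/J_AC = T_B·b/J_CB with T_A + T_B = T₀.
J_AC = 1.44×10^-7 m⁴, J_CB = 1.25×10^-7 m⁴, so T_A = T₀·(J_AC/a)/((J_AC/a)+(J_CB/b)) = 683.5 N·m, T_B = 249.5 N·m.
τ in each portion: τ_AC = 8.26×10^7 Pa, τ_CB = 3.35×10^7 Pa; maximum is in AC.
τ_max = T_AC·r/J = 683.5·0.0174/1.44×10^-7 = 8.260×10^7 Pa.

82.6 MPa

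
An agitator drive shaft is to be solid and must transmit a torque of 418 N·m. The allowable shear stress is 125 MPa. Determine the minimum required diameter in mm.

For a solid shaft τ_max = 16T/(πd³), so d = (16T/(π τ_allow))^(1/3) = (16·418.0/(π·1.25×10^8))^(1/3) = 0.02573 m.

25.7 mm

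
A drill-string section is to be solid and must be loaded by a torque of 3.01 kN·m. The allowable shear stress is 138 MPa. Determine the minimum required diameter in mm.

48.1 mm

For a solid shaft τ_max = 16T/(πd³), so d = (16T/(π τ_allow))^(1/3) = (16·3010/(π·1.38×10^8))^(1/3) = 0.04807 m.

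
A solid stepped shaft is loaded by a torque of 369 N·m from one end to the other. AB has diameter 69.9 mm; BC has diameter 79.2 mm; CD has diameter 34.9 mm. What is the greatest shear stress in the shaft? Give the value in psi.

6410 psi

Under the same torque, τ_max = 16T/(πd³) is largest where d is smallest — segment CD (d = 34.9 mm).
τ_max = 16·369.0/(π·(0.0349)³) = 4.421×10^7 Pa.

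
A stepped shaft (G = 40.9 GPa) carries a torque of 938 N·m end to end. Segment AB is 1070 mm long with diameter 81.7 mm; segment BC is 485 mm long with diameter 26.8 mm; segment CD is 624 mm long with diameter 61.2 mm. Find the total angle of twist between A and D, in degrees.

13.5°

J_AB = π(0.0817)⁴/32 = 4.37×10^-6 m⁴; J_BC = π(0.0268)⁴/32 = 5.06×10^-8 m⁴; J_CD = π(0.0612)⁴/32 = 1.38×10^-6 m⁴.
θ = (T/G)·Σ L_i/J_i = (938.0/40.9×10⁹)·(1.07/4.37×10^-6 + 0.485/5.06×10^-8 + 0.624/1.38×10^-6) = 0.2356 rad.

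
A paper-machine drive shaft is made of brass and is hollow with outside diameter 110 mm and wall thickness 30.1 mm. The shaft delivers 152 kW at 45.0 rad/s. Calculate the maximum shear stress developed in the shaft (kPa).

13500 kPa

ω = 45.0 rad/s, so T = P/ω = 152×10³ / 45.00 = 3378 N·m.
J = π(d_o⁴ − d_i⁴)/32 = π(0.110⁴ − 0.0498⁴)/32 = 1.377×10^-5 m⁴.
τ_max = T·r/J = 3378 × 0.0550 / 1.377×10^-5 = 1.349×10^7 Pa.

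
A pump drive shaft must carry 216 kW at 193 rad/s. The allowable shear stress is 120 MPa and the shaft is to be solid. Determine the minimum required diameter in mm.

ω = 193 rad/s, so T = P/ω = 216×10³ / 193.0 = 1119 N·m.
For a solid shaft τ_max = 16T/(πd³), so d = (16T/(π τ_allow))^(1/3) = (16·1119/(π·1.20×10^8))^(1/3) = 0.03622 m.

36.2 mm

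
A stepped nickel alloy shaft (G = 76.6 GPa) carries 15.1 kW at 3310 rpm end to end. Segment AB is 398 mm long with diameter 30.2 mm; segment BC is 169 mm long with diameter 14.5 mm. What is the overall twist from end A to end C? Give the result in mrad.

ω = 2π·3310/60 = 346.6 rad/s, so T = P/ω = 15.1×10³ / 346.6 = 43.56 N·m.
J_AB = π(0.0302)⁴/32 = 8.17×10^-8 m⁴; J_BC = π(0.0145)⁴/32 = 4.34×10^-9 m⁴.
θ = (T/G)·Σ L_i/J_i = (43.56/76.6×10⁹)·(0.398/8.17×10^-8 + 0.169/4.34×10^-9) = 0.02492 rad.

24.9 mrad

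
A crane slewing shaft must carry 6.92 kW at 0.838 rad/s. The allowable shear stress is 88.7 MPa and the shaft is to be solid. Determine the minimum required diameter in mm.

78.0 mm

ω = 0.838 rad/s, so T = P/ω = 6.92×10³ / 0.8380 = 8258 N·m.
For a solid shaft τ_max = 16T/(πd³), so d = (16T/(π τ_allow))^(1/3) = (16·8258/(π·8.87×10^7))^(1/3) = 0.07798 m.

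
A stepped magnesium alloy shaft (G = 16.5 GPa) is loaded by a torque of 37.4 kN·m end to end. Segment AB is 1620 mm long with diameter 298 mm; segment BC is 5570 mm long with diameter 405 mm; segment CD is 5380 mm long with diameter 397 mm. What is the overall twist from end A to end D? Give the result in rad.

J_AB = π(0.298)⁴/32 = 7.74×10^-4 m⁴; J_BC = π(0.405)⁴/32 = 2.64×10^-3 m⁴; J_CD = π(0.397)⁴/32 = 2.44×10^-3 m⁴.
θ = (T/G)·Σ L_i/J_i = (37400/16.5×10⁹)·(1.62/7.74×10^-4 + 5.57/2.64×10^-3 + 5.38/2.44×10^-3) = 0.01452 rad.

0.0145 rad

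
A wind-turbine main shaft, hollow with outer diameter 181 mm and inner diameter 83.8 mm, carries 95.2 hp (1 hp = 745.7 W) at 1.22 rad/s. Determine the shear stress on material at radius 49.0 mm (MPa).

28.4 MPa

ω = 1.22 rad/s, so T = P/ω = 95.2×745.7 / 1.220 = 58190 N·m.
J = π(d_o⁴ − d_i⁴)/32 = π(0.181⁴ − 0.0838⁴)/32 = 1.005×10^-4 m⁴.
Shear stress varies linearly with radius: τ = T·r/J = 58190 × 0.0490 / 1.005×10^-4 = 2.836×10^7 Pa.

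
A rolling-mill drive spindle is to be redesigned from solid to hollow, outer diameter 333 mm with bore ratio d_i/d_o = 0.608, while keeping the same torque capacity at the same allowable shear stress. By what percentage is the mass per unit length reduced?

30.5 %

Equal τ_max and T ⇒ the solid shaft needs d_s³ = d_o³(1−k⁴), so d_s = 333·(1−0.608⁴)^(1/3) = 317.1 mm.
Area ratio A_h/A_s = d_o²(1−k²)/d_s² = (1−k²)/(1−k⁴)^(2/3) = 0.6952.
Mass saving = 1 − 0.6952 = 30.5 %.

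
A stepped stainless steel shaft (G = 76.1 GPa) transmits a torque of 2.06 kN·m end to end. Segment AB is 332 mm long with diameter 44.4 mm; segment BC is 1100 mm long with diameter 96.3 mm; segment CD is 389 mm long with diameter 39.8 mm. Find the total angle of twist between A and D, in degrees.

J_AB = π(0.0444)⁴/32 = 3.82×10^-7 m⁴; J_BC = π(0.0963)⁴/32 = 8.44×10^-6 m⁴; J_CD = π(0.0398)⁴/32 = 2.46×10^-7 m⁴.
θ = (T/G)·Σ L_i/J_i = (2060/76.1×10⁹)·(0.332/3.82×10^-7 + 1.10/8.44×10^-6 + 0.389/2.46×10^-7) = 0.06983 rad.

4.00°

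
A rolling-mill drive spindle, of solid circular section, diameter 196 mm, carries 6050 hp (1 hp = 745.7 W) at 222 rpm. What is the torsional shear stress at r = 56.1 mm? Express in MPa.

ω = 2π·222/60 = 23.25 rad/s, so T = P/ω = 6050×745.7 / 23.25 = 194100 N·m.
J = πd⁴/32 = π(0.196)⁴/32 = 1.449×10^-4 m⁴.
Shear stress varies linearly with radius: τ = T·r/J = 194100 × 0.0561 / 1.449×10^-4 = 7.514×10^7 Pa.

75.1 MPa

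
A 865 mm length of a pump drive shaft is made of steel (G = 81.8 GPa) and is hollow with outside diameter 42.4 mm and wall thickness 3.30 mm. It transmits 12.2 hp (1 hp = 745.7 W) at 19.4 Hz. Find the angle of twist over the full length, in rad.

0.00506 rad

ω = 2π·19.4 = 121.9 rad/s, so T = P/ω = 12.2×745.7 / 121.9 = 74.63 N·m.
J = π(d_o⁴ − d_i⁴)/32 = π(0.0424⁴ − 0.0358⁴)/32 = 1.560×10^-7 m⁴.
θ = T·L/(G·J) = 74.63 × 0.865 / (81.8×10⁹ × 1.560×10^-7) = 5.058×10^-3 rad.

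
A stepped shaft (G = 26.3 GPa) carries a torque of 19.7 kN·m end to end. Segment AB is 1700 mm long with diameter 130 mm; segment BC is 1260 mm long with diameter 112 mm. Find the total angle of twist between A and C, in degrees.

J_AB = π(0.130)⁴/32 = 2.80×10^-5 m⁴; J_BC = π(0.112)⁴/32 = 1.54×10^-5 m⁴.
θ = (T/G)·Σ L_i/J_i = (19700/26.3×10⁹)·(1.70/2.80×10^-5 + 1.26/1.54×10^-5) = 0.1065 rad.

6.10°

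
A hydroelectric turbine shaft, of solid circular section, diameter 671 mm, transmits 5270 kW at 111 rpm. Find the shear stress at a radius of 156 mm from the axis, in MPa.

3.55 MPa

ω = 2π·111/60 = 11.62 rad/s, so T = P/ω = 5270×10³ / 11.62 = 453400 N·m.
J = πd⁴/32 = π(0.671)⁴/32 = 0.01990 m⁴.
Shear stress varies linearly with radius: τ = T·r/J = 453400 × 0.156 / 0.01990 = 3.554×10^6 Pa.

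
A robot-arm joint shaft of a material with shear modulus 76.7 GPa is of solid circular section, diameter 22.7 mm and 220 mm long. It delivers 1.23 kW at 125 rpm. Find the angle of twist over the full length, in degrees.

0.592°

ω = 2π·125/60 = 13.09 rad/s, so T = P/ω = 1.23×10³ / 13.09 = 93.97 N·m.
J = πd⁴/32 = π(0.0227)⁴/32 = 2.607×10^-8 m⁴.
θ = T·L/(G·J) = 93.97 × 0.220 / (76.7×10⁹ × 2.607×10^-8) = 0.01034 rad.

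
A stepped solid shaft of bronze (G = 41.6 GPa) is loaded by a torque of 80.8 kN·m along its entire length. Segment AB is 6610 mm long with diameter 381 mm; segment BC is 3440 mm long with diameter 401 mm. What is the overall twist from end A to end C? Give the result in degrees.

J_AB = π(0.381)⁴/32 = 2.07×10^-3 m⁴; J_BC = π(0.401)⁴/32 = 2.54×10^-3 m⁴.
θ = (T/G)·Σ L_i/J_i = (80800/41.6×10⁹)·(6.61/2.07×10^-3 + 3.44/2.54×10^-3) = 8.838×10^-3 rad.

0.506°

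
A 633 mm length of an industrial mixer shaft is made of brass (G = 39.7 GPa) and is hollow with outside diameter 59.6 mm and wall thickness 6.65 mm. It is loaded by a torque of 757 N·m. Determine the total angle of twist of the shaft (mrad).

15.3 mrad

J = π(d_o⁴ − d_i⁴)/32 = π(0.0596⁴ − 0.0463⁴)/32 = 7.876×10^-7 m⁴.
θ = T·L/(G·J) = 757.0 × 0.633 / (39.7×10⁹ × 7.876×10^-7) = 0.01533 rad.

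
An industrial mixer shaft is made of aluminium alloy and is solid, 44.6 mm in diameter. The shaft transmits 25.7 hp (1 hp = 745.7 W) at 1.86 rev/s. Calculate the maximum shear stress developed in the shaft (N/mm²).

ω = 2π·1.86 = 11.69 rad/s, so T = P/ω = 25.7×745.7 / 11.69 = 1640 N·m.
J = πd⁴/32 = π(0.0446)⁴/32 = 3.885×10^-7 m⁴.
τ_max = T·r/J = 1640 × 0.0223 / 3.885×10^-7 = 9.414×10^7 Pa.

94.1 N/mm²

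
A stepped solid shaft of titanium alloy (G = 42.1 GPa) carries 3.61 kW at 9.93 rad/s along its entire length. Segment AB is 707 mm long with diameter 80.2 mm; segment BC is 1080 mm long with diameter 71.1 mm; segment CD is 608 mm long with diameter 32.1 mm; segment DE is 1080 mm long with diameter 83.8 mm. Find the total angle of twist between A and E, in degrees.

3.30°

ω = 9.93 rad/s, so T = P/ω = 3.61×10³ / 9.930 = 363.5 N·m.
J_AB = π(0.0802)⁴/32 = 4.06×10^-6 m⁴; J_BC = π(0.0711)⁴/32 = 2.51×10^-6 m⁴; J_CD = π(0.0321)⁴/32 = 1.04×10^-7 m⁴; J_DE = π(0.0838)⁴/32 = 4.84×10^-6 m⁴.
θ = (T/G)·Σ L_i/J_i = (363.5/42.1×10⁹)·(0.707/4.06×10^-6 + 1.08/2.51×10^-6 + 0.608/1.04×10^-7 + 1.08/4.84×10^-6) = 0.05752 rad.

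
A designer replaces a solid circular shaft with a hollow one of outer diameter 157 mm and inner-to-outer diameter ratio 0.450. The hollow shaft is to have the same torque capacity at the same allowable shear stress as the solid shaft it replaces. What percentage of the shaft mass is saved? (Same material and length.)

Equal τ_max and T ⇒ the solid shaft needs d_s³ = d_o³(1−k⁴), so d_s = 157·(1−0.450⁴)^(1/3) = 154.8 mm.
Area ratio A_h/A_s = d_o²(1−k²)/d_s² = (1−k²)/(1−k⁴)^(2/3) = 0.8201.
Mass saving = 1 − 0.8201 = 18.0 %.

18.0 %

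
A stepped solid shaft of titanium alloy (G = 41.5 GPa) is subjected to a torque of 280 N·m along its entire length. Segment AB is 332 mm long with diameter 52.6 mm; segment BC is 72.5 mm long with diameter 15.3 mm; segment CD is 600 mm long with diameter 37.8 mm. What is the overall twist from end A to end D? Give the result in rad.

J_AB = π(0.0526)⁴/32 = 7.52×10^-7 m⁴; J_BC = π(0.0153)⁴/32 = 5.38×10^-9 m⁴; J_CD = π(0.0378)⁴/32 = 2.00×10^-7 m⁴.
θ = (T/G)·Σ L_i/J_i = (280.0/41.5×10⁹)·(0.332/7.52×10^-7 + 0.0725/5.38×10^-9 + 0.600/2.00×10^-7) = 0.1141 rad.

0.114 rad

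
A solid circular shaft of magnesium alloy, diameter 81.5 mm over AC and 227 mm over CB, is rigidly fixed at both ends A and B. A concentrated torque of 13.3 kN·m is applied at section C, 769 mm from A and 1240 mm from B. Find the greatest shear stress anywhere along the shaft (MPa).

5.64 MPa

Compatibility: T_A·a/J_AC = T_B·b/J_CB with T_A + T_B = T₀.
J_AC = 4.33×10^-6 m⁴, J_CB = 2.61×10^-4 m⁴, so T_A = T₀·(J_AC/a)/((J_AC/a)+(J_CB/b)) = 347.0 N·m, T_B = 12950 N·m.
τ in each portion: τ_AC = 3.27×10^6 Pa, τ_CB = 5.64×10^6 Pa; maximum is in CB.
τ_max = T_CB·r/J = 12950·0.114/2.61×10^-4 = 5.640×10^6 Pa.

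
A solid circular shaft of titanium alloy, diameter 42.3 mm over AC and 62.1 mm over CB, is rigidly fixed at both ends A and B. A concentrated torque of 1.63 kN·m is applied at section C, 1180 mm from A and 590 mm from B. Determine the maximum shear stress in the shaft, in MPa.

31.3 MPa

Compatibility: T_A·a/J_AC = T_B·b/J_CB with T_A + T_B = T₀.
J_AC = 3.14×10^-7 m⁴, J_CB = 1.46×10^-6 m⁴, so T_A = T₀·(J_AC/a)/((J_AC/a)+(J_CB/b)) = 158.4 N·m, T_B = 1472 N·m.
τ in each portion: τ_AC = 1.07×10^7 Pa, τ_CB = 3.13×10^7 Pa; maximum is in CB.
τ_max = T_CB·r/J = 1472·0.0311/1.46×10^-6 = 3.130×10^7 Pa.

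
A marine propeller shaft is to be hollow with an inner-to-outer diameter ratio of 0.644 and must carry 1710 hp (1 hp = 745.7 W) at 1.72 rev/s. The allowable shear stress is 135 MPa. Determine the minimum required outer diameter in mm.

ω = 2π·1.72 = 10.81 rad/s, so T = P/ω = 1710×745.7 / 10.81 = 118000 N·m.
For a hollow shaft with d_i/d_o = 0.644: τ_max = 16T/(π d_o³ (1−k⁴)), so d_o = [16T/(π τ_allow (1−k⁴))]^(1/3) = [16·118000/(π·1.35×10^8·0.8280)]^(1/3) = 0.1752 m.

175 mm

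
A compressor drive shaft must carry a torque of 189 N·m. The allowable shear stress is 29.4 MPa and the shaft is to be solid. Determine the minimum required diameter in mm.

32.0 mm

For a solid shaft τ_max = 16T/(πd³), so d = (16T/(π τ_allow))^(1/3) = (16·189.0/(π·2.94×10^7))^(1/3) = 0.03199 m.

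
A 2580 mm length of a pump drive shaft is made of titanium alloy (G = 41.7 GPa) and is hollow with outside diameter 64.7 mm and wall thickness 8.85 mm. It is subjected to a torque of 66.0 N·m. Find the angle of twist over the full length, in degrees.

0.188°

J = π(d_o⁴ − d_i⁴)/32 = π(0.0647⁴ − 0.0470⁴)/32 = 1.241×10^-6 m⁴.
θ = T·L/(G·J) = 66.00 × 2.58 / (41.7×10⁹ × 1.241×10^-6) = 3.290×10^-3 rad.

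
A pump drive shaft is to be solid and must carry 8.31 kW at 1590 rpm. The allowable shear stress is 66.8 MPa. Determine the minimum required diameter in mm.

ω = 2π·1590/60 = 166.5 rad/s, so T = P/ω = 8.31×10³ / 166.5 = 49.91 N·m.
For a solid shaft τ_max = 16T/(πd³), so d = (16T/(π τ_allow))^(1/3) = (16·49.91/(π·6.68×10^7))^(1/3) = 0.01561 m.

15.6 mm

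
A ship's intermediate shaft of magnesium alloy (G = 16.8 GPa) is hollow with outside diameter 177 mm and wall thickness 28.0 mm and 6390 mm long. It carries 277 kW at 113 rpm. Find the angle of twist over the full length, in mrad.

118 mrad

ω = 2π·113/60 = 11.83 rad/s, so T = P/ω = 277×10³ / 11.83 = 23410 N·m.
J = π(d_o⁴ − d_i⁴)/32 = π(0.177⁴ − 0.121⁴)/32 = 7.531×10^-5 m⁴.
θ = T·L/(G·J) = 23410 × 6.39 / (16.8×10⁹ × 7.531×10^-5) = 0.1182 rad.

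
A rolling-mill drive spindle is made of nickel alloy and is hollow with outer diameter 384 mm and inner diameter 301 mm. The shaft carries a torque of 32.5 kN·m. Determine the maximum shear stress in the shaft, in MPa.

J = π(d_o⁴ − d_i⁴)/32 = π(0.384⁴ − 0.301⁴)/32 = 1.329×10^-3 m⁴.
τ_max = T·r/J = 32500 × 0.192 / 1.329×10^-3 = 4.696×10^6 Pa.

4.70 MPa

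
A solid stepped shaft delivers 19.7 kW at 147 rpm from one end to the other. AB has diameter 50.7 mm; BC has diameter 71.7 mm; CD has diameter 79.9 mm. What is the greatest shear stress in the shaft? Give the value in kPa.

50000 kPa

ω = 2π·147/60 = 15.39 rad/s, so T = P/ω = 19.7×10³ / 15.39 = 1280 N·m.
Under the same torque, τ_max = 16T/(πd³) is largest where d is smallest — segment AB (d = 50.7 mm).
τ_max = 16·1280/(π·(0.0507)³) = 5.001×10^7 Pa.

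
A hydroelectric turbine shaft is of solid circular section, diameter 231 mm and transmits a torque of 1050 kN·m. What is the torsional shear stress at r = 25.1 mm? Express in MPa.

94.3 MPa

J = πd⁴/32 = π(0.231)⁴/32 = 2.795×10^-4 m⁴.
Shear stress varies linearly with radius: τ = T·r/J = 1.050e6 × 0.0251 / 2.795×10^-4 = 9.428×10^7 Pa.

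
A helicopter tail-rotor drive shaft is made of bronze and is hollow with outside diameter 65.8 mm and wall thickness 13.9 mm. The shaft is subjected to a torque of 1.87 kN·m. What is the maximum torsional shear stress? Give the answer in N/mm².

J = π(d_o⁴ − d_i⁴)/32 = π(0.0658⁴ − 0.0380⁴)/32 = 1.636×10^-6 m⁴.
τ_max = T·r/J = 1870 × 0.0329 / 1.636×10^-6 = 3.761×10^7 Pa.

37.6 N/mm²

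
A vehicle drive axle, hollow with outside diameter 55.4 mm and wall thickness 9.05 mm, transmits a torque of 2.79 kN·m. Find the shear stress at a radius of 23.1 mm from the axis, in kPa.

87700 kPa

J = π(d_o⁴ − d_i⁴)/32 = π(0.0554⁴ − 0.0373⁴)/32 = 7.347×10^-7 m⁴.
Shear stress varies linearly with radius: τ = T·r/J = 2790 × 0.0231 / 7.347×10^-7 = 8.772×10^7 Pa.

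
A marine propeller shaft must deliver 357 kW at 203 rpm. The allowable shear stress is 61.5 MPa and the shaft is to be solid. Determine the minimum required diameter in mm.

112 mm

ω = 2π·203/60 = 21.26 rad/s, so T = P/ω = 357×10³ / 21.26 = 16790 N·m.
For a solid shaft τ_max = 16T/(πd³), so d = (16T/(π τ_allow))^(1/3) = (16·16790/(π·6.15×10^7))^(1/3) = 0.1116 m.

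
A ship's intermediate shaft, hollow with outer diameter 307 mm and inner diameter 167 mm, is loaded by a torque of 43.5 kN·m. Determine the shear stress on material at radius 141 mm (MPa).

J = π(d_o⁴ − d_i⁴)/32 = π(0.307⁴ − 0.167⁴)/32 = 7.957×10^-4 m⁴.
Shear stress varies linearly with radius: τ = T·r/J = 43500 × 0.141 / 7.957×10^-4 = 7.708×10^6 Pa.

7.71 MPa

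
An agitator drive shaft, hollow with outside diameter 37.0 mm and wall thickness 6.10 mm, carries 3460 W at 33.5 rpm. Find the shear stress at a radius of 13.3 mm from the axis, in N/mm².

ω = 2π·33.5/60 = 3.508 rad/s, so T = P/ω = 3460 / 3.508 = 986.3 N·m.
J = π(d_o⁴ − d_i⁴)/32 = π(0.0370⁴ − 0.0248⁴)/32 = 1.469×10^-7 m⁴.
Shear stress varies linearly with radius: τ = T·r/J = 986.3 × 0.0133 / 1.469×10^-7 = 8.932×10^7 Pa.

89.3 N/mm²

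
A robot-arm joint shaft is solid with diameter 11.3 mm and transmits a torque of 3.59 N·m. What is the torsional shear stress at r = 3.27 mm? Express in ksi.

1.06 ksi

J = πd⁴/32 = π(0.0113)⁴/32 = 1.601×10^-9 m⁴.
Shear stress varies linearly with radius: τ = T·r/J = 3.590 × 0.00327 / 1.601×10^-9 = 7.334×10^6 Pa.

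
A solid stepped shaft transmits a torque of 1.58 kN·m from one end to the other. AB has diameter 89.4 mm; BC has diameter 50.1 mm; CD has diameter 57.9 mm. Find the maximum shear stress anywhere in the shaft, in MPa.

Under the same torque, τ_max = 16T/(πd³) is largest where d is smallest — segment BC (d = 50.1 mm).
τ_max = 16·1580/(π·(0.0501)³) = 6.399×10^7 Pa.

64.0 MPa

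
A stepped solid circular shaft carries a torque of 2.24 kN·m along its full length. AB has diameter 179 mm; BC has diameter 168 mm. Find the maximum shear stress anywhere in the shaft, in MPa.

Under the same torque, τ_max = 16T/(πd³) is largest where d is smallest — segment BC (d = 168 mm).
τ_max = 16·2240/(π·(0.168)³) = 2.406×10^6 Pa.

2.41 MPa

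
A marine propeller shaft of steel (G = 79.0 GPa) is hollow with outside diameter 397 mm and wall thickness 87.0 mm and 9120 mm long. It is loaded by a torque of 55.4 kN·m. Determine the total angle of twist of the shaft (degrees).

J = π(d_o⁴ − d_i⁴)/32 = π(0.397⁴ − 0.223⁴)/32 = 2.196×10^-3 m⁴.
θ = T·L/(G·J) = 55400 × 9.12 / (79.0×10⁹ × 2.196×10^-3) = 2.912×10^-3 rad.

0.167°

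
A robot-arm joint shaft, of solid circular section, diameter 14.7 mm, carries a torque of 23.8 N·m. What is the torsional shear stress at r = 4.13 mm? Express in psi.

3110 psi

J = πd⁴/32 = π(0.0147)⁴/32 = 4.584×10^-9 m⁴.
Shear stress varies linearly with radius: τ = T·r/J = 23.80 × 0.00413 / 4.584×10^-9 = 2.144×10^7 Pa.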